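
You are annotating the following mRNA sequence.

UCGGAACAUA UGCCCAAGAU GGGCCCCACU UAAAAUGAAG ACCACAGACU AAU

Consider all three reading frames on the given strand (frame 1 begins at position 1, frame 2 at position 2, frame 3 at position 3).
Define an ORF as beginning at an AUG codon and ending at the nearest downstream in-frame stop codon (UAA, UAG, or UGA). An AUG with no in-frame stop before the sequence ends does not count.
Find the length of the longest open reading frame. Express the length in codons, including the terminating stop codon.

Frame 1: UCG GAA CAU AUG CCC AAG AUG GGC CCC ACU UAA AAU GAA GAC CAC AGA CUA — AUG at 10, stop UAA at 31 → 24 nt; AUG at 19, stop UAA at 31 → 15 nt.
Frame 2: CGG AAC AUA UGC CCA AGA UGG GCC CCA CUU AAA AUG AAG ACC ACA GAC UAA — AUG at 35, stop UAA at 50 → 18 nt.
Frame 3: GGA ACA UAU GCC CAA GAU GGG CCC CAC UUA AAA UGA AGA CCA CAG ACU AAU — no AUG→stop ORF.
Longest: frame 1, positions 10–33, 24 nt = 8 codons = 7 aa. → 8 codons.

8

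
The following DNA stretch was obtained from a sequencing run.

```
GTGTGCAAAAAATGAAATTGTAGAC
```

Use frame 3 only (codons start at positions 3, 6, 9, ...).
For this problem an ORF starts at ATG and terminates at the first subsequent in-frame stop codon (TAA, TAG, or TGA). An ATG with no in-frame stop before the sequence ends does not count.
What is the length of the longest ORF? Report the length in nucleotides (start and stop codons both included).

Frame 3: GTG CAA AAA ATG AAA TTG TAG — ATG at 12, stop TAG at 21 → 12 nt.
Longest: frame 3, positions 12–23, 12 nt = 4 codons = 3 aa. → 12 nucleotides.

12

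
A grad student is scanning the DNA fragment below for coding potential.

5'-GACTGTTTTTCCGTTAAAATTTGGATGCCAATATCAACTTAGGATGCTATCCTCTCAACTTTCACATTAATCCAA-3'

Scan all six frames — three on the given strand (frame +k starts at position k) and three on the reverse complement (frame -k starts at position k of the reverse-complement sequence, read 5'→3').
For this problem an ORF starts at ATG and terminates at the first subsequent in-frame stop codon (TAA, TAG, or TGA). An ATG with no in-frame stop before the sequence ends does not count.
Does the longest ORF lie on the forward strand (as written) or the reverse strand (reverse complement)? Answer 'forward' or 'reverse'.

Reverse complement (5'→3'): TTGGATTAATGTGAAAGTTGAGAGGATAGCATCCTAAGTTGATATTGGCATCCAAATTTTAACGGAAAAACAGTC
Frame +1: GAC TGT TTT TCC GTT AAA ATT TGG ATG CCA ATA TCA ACT TAG GAT GCT ATC CTC TCA ACT TTC ACA TTA ATC CAA — ATG at 25, stop TAG at 40 → 18 nt.
Frame +2: ACT GTT TTT CCG TTA AAA TTT GGA TGC CAA TAT CAA CTT AGG ATG CTA TCC TCT CAA CTT TCA CAT TAA TCC — ATG at 44, stop TAA at 68 → 27 nt.
Frame +3: CTG TTT TTC CGT TAA AAT TTG GAT GCC AAT ATC AAC TTA GGA TGC TAT CCT CTC AAC TTT CAC ATT AAT CCA — no ATG→stop ORF.
Frame -1: TTG GAT TAA TGT GAA AGT TGA GAG GAT AGC ATC CTA AGT TGA TAT TGG CAT CCA AAT TTT AAC GGA AAA ACA GTC — no ATG→stop ORF.
Frame -2: TGG ATT AAT GTG AAA GTT GAG AGG ATA GCA TCC TAA GTT GAT ATT GGC ATC CAA ATT TTA ACG GAA AAA CAG — no ATG→stop ORF.
Frame -3: GGA TTA ATG TGA AAG TTG AGA GGA TAG CAT CCT AAG TTG ATA TTG GCA TCC AAA TTT TAA CGG AAA AAC AGT — ATG at 9, stop TGA at 12 → 6 nt.
Forward-strand max 27 nt; reverse-strand max 6 nt. The forward strand has the longer ORF.

forward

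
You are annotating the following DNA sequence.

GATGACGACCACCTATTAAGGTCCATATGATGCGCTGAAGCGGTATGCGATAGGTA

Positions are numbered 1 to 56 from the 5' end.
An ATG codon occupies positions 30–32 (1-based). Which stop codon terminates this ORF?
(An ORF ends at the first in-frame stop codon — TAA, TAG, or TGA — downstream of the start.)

Codons from position 30: ATG (30–32), CGC (33–35), TGA (36–38).
The first in-frame stop codon is TGA.

TGA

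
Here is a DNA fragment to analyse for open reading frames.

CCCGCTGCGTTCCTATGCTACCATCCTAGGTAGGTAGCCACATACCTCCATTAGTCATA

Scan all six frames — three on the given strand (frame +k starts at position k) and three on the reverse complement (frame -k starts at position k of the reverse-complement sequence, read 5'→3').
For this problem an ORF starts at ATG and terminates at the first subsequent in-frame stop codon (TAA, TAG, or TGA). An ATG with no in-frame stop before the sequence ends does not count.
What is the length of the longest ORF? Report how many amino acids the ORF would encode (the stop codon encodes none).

Reverse complement (5'→3'): TATGACTAATGGAGGTATGTGGCTACCTACCTAGGATGGTAGCATAGGAACGCAGCGGG
Frame +1: CCC GCT GCG TTC CTA TGC TAC CAT CCT AGG TAG GTA GCC ACA TAC CTC CAT TAG TCA — no ATG→stop ORF.
Frame +2: CCG CTG CGT TCC TAT GCT ACC ATC CTA GGT AGG TAG CCA CAT ACC TCC ATT AGT CAT — no ATG→stop ORF.
Frame +3: CGC TGC GTT CCT ATG CTA CCA TCC TAG GTA GGT AGC CAC ATA CCT CCA TTA GTC ATA — ATG at 15, stop TAG at 27 → 15 nt.
Frame -1: TAT GAC TAA TGG AGG TAT GTG GCT ACC TAC CTA GGA TGG TAG CAT AGG AAC GCA GCG — no ATG→stop ORF.
Frame -2: ATG ACT AAT GGA GGT ATG TGG CTA CCT ACC TAG GAT GGT AGC ATA GGA ACG CAG CGG — ATG at 2, stop TAG at 32 → 33 nt; ATG at 17, stop TAG at 32 → 18 nt.
Frame -3: TGA CTA ATG GAG GTA TGT GGC TAC CTA CCT AGG ATG GTA GCA TAG GAA CGC AGC GGG — ATG at 9, stop TAG at 45 → 39 nt; ATG at 36, stop TAG at 45 → 12 nt.
Longest: frame -3, positions 9–47, 39 nt = 13 codons = 12 aa. → 12 amino acids.

12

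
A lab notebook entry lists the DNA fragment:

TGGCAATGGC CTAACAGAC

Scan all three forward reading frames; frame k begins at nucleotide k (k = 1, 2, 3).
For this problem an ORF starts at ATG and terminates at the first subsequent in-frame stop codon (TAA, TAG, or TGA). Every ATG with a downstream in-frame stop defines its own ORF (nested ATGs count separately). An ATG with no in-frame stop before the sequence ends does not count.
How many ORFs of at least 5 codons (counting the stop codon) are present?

0

Frame 1: TGG CAA TGG CCT AAC AGA — no ATG→stop ORF.
Frame 2: GGC AAT GGC CTA ACA GAC — no ATG→stop ORF.
Frame 3: GCA ATG GCC TAA CAG — ATG at 6, stop TAA at 12 → 9 nt.
No ORF reaches 5 codons. Count = 0.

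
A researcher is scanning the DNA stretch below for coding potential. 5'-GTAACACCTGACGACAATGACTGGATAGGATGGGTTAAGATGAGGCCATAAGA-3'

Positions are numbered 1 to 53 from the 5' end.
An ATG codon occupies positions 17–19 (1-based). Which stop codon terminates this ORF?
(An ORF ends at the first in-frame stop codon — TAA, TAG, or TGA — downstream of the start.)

TAG

Codons from position 17: ATG (17–19), ACT (20–22), GGA (23–25), TAG (26–28).
The first in-frame stop codon is TAG.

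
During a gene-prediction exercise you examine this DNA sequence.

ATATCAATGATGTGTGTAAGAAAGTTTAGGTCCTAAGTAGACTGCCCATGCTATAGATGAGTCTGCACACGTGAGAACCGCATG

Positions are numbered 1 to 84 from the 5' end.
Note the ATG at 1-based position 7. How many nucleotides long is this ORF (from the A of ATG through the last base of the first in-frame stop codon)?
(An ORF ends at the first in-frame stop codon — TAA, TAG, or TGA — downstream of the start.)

30

Codons from position 7: ATG (7–9), ATG (10–12), TGT (13–15), GTA (16–18), AGA (19–21), AAG (22–24), TTT (25–27), AGG (28–30), TCC (31–33), TAA (34–36).
TAA is the first in-frame stop; ORF spans 7–36, 30 nucleotides.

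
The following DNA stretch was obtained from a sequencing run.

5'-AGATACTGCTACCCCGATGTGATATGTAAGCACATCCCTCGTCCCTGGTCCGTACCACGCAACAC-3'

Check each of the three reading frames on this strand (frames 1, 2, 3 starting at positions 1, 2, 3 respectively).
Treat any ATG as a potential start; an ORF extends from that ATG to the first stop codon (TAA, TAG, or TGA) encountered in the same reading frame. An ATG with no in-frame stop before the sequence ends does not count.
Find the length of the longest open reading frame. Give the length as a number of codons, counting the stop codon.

Frame 1: AGA TAC TGC TAC CCC GAT GTG ATA TGT AAG CAC ATC CCT CGT CCC TGG TCC GTA CCA CGC AAC — no ATG→stop ORF.
Frame 2: GAT ACT GCT ACC CCG ATG TGA TAT GTA AGC ACA TCC CTC GTC CCT GGT CCG TAC CAC GCA ACA — ATG at 17, stop TGA at 20 → 6 nt.
Frame 3: ATA CTG CTA CCC CGA TGT GAT ATG TAA GCA CAT CCC TCG TCC CTG GTC CGT ACC ACG CAA CAC — ATG at 24, stop TAA at 27 → 6 nt.
Longest: frame 2, positions 17–22, 6 nt = 2 codons = 1 aa. → 2 codons.

2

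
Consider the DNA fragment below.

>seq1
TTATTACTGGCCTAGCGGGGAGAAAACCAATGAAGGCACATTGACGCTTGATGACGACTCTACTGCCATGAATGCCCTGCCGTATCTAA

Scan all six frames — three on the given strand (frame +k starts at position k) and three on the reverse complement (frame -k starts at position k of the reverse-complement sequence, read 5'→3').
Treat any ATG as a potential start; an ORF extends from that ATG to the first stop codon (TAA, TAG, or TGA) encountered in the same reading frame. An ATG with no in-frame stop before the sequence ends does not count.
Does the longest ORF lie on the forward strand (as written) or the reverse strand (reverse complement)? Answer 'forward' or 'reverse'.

Reverse complement (5'→3'): TTAGATACGGCAGGGCATTCATGGCAGTAGAGTCGTCATCAAGCGTCAATGTGCCTTCATTGGTTTTCTCCCCGCTAGGCCAGTAATAA
Frame +1: TTA TTA CTG GCC TAG CGG GGA GAA AAC CAA TGA AGG CAC ATT GAC GCT TGA TGA CGA CTC TAC TGC CAT GAA TGC CCT GCC GTA TCT — no ATG→stop ORF.
Frame +2: TAT TAC TGG CCT AGC GGG GAG AAA ACC AAT GAA GGC ACA TTG ACG CTT GAT GAC GAC TCT ACT GCC ATG AAT GCC CTG CCG TAT CTA — no ATG→stop ORF.
Frame +3: ATT ACT GGC CTA GCG GGG AGA AAA CCA ATG AAG GCA CAT TGA CGC TTG ATG ACG ACT CTA CTG CCA TGA ATG CCC TGC CGT ATC TAA — ATG at 30, stop TGA at 42 → 15 nt; ATG at 51, stop TGA at 69 → 21 nt; ATG at 72, stop TAA at 87 → 18 nt.
Frame -1: TTA GAT ACG GCA GGG CAT TCA TGG CAG TAG AGT CGT CAT CAA GCG TCA ATG TGC CTT CAT TGG TTT TCT CCC CGC TAG GCC AGT AAT — ATG at 49, stop TAG at 76 → 30 nt.
Frame -2: TAG ATA CGG CAG GGC ATT CAT GGC AGT AGA GTC GTC ATC AAG CGT CAA TGT GCC TTC ATT GGT TTT CTC CCC GCT AGG CCA GTA ATA — no ATG→stop ORF.
Frame -3: AGA TAC GGC AGG GCA TTC ATG GCA GTA GAG TCG TCA TCA AGC GTC AAT GTG CCT TCA TTG GTT TTC TCC CCG CTA GGC CAG TAA TAA — ATG at 21, stop TAA at 84 → 66 nt.
Forward-strand max 21 nt; reverse-strand max 66 nt. The reverse strand has the longer ORF.

reverse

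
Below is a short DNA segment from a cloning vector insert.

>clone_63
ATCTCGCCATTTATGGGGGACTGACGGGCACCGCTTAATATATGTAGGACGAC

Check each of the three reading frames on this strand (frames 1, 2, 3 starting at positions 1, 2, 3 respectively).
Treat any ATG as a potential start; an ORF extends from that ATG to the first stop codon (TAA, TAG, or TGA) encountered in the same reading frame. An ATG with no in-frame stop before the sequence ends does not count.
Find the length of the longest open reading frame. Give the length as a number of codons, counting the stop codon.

Frame 1: ATC TCG CCA TTT ATG GGG GAC TGA CGG GCA CCG CTT AAT ATA TGT AGG ACG — ATG at 13, stop TGA at 22 → 12 nt.
Frame 2: TCT CGC CAT TTA TGG GGG ACT GAC GGG CAC CGC TTA ATA TAT GTA GGA CGA — no ATG→stop ORF.
Frame 3: CTC GCC ATT TAT GGG GGA CTG ACG GGC ACC GCT TAA TAT ATG TAG GAC GAC — ATG at 42, stop TAG at 45 → 6 nt.
Longest: frame 1, positions 13–24, 12 nt = 4 codons = 3 aa. → 4 codons.

4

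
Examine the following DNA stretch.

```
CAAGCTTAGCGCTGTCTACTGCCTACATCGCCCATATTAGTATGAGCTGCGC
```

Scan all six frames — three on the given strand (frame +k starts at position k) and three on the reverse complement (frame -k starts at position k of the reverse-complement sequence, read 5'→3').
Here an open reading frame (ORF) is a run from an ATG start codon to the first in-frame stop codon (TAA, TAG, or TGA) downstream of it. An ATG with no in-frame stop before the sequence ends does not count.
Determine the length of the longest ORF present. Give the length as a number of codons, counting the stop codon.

10

Reverse complement (5'→3'): GCGCAGCTCATACTAATATGGGCGATGTAGGCAGTAGACAGCGCTAAGCTTG
Frame +1: CAA GCT TAG CGC TGT CTA CTG CCT ACA TCG CCC ATA TTA GTA TGA GCT GCG — no ATG→stop ORF.
Frame +2: AAG CTT AGC GCT GTC TAC TGC CTA CAT CGC CCA TAT TAG TAT GAG CTG CGC — no ATG→stop ORF.
Frame +3: AGC TTA GCG CTG TCT ACT GCC TAC ATC GCC CAT ATT AGT ATG AGC TGC — no ATG→stop ORF.
Frame -1: GCG CAG CTC ATA CTA ATA TGG GCG ATG TAG GCA GTA GAC AGC GCT AAG CTT — ATG at 25, stop TAG at 28 → 6 nt.
Frame -2: CGC AGC TCA TAC TAA TAT GGG CGA TGT AGG CAG TAG ACA GCG CTA AGC TTG — no ATG→stop ORF.
Frame -3: GCA GCT CAT ACT AAT ATG GGC GAT GTA GGC AGT AGA CAG CGC TAA GCT — ATG at 18, stop TAA at 45 → 30 nt.
Longest: frame -3, positions 18–47, 30 nt = 10 codons = 9 aa. → 10 codons.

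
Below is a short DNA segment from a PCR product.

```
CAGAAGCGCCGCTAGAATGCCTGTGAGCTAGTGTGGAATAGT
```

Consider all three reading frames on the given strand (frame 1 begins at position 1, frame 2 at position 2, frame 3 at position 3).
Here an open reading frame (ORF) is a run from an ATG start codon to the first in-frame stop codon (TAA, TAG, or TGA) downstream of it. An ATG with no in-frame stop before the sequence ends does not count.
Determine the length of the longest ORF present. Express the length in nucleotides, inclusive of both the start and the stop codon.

Frame 1: CAG AAG CGC CGC TAG AAT GCC TGT GAG CTA GTG TGG AAT AGT — no ATG→stop ORF.
Frame 2: AGA AGC GCC GCT AGA ATG CCT GTG AGC TAG TGT GGA ATA — ATG at 17, stop TAG at 29 → 15 nt.
Frame 3: GAA GCG CCG CTA GAA TGC CTG TGA GCT AGT GTG GAA TAG — no ATG→stop ORF.
Longest: frame 2, positions 17–31, 15 nt = 5 codons = 4 aa. → 15 nucleotides.

15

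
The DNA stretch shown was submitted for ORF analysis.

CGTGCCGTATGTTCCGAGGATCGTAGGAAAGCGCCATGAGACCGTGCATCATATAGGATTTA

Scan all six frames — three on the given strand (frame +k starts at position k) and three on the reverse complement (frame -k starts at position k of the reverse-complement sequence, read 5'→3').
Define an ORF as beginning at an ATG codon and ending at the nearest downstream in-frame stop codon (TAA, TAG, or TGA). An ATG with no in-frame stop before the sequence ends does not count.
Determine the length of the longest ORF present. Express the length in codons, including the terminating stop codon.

Reverse complement (5'→3'): TAAATCCTATATGATGCACGGTCTCATGGCGCTTTCCTACGATCCTCGGAACATACGGCACG
Frame +1: CGT GCC GTA TGT TCC GAG GAT CGT AGG AAA GCG CCA TGA GAC CGT GCA TCA TAT AGG ATT — no ATG→stop ORF.
Frame +2: GTG CCG TAT GTT CCG AGG ATC GTA GGA AAG CGC CAT GAG ACC GTG CAT CAT ATA GGA TTT — no ATG→stop ORF.
Frame +3: TGC CGT ATG TTC CGA GGA TCG TAG GAA AGC GCC ATG AGA CCG TGC ATC ATA TAG GAT TTA — ATG at 9, stop TAG at 24 → 18 nt; ATG at 36, stop TAG at 54 → 21 nt.
Frame -1: TAA ATC CTA TAT GAT GCA CGG TCT CAT GGC GCT TTC CTA CGA TCC TCG GAA CAT ACG GCA — no ATG→stop ORF.
Frame -2: AAA TCC TAT ATG ATG CAC GGT CTC ATG GCG CTT TCC TAC GAT CCT CGG AAC ATA CGG CAC — no ATG→stop ORF.
Frame -3: AAT CCT ATA TGA TGC ACG GTC TCA TGG CGC TTT CCT ACG ATC CTC GGA ACA TAC GGC ACG — no ATG→stop ORF.
Longest: frame +3, positions 36–56, 21 nt = 7 codons = 6 aa. → 7 codons.

7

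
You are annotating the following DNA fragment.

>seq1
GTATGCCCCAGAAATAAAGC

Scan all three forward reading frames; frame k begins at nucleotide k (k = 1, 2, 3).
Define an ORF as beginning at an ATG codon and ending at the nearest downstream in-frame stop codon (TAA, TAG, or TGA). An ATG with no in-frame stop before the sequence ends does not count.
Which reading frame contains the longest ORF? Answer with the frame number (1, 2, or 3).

3

Frame 1: GTA TGC CCC AGA AAT AAA — no ATG→stop ORF.
Frame 2: TAT GCC CCA GAA ATA AAG — no ATG→stop ORF.
Frame 3: ATG CCC CAG AAA TAA AGC — ATG at 3, stop TAA at 15 → 15 nt.
Longest ORF is 15 nt in frame 3 (positions 3–17).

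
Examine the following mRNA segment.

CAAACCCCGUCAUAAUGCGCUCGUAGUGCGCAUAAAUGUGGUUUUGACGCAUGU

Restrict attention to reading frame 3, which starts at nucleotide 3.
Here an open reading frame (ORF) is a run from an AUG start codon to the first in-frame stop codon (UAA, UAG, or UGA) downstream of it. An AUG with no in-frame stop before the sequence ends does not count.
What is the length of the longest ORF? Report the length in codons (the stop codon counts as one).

Frame 3: AAC CCC GUC AUA AUG CGC UCG UAG UGC GCA UAA AUG UGG UUU UGA CGC AUG — AUG at 15, stop UAG at 24 → 12 nt; AUG at 36, stop UGA at 45 → 12 nt.
Longest: frame 3, positions 15–26, 12 nt = 4 codons = 3 aa. → 4 codons.

4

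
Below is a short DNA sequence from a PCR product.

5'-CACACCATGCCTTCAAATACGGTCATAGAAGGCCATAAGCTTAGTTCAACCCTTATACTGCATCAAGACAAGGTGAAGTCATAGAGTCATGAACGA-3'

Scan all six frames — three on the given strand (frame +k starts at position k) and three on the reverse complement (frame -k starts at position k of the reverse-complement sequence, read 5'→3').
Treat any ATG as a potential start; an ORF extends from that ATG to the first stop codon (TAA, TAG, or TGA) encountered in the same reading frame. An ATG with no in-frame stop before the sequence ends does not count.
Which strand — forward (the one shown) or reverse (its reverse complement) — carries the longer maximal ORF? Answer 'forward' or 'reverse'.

Reverse complement (5'→3'): TCGTTCATGACTCTATGACTTCACCTTGTCTTGATGCAGTATAAGGGTTGAACTAAGCTTATGGCCTTCTATGACCGTATTTGAAGGCATGGTGTG
Frame +1: CAC ACC ATG CCT TCA AAT ACG GTC ATA GAA GGC CAT AAG CTT AGT TCA ACC CTT ATA CTG CAT CAA GAC AAG GTG AAG TCA TAG AGT CAT GAA CGA — ATG at 7, stop TAG at 82 → 78 nt.
Frame +2: ACA CCA TGC CTT CAA ATA CGG TCA TAG AAG GCC ATA AGC TTA GTT CAA CCC TTA TAC TGC ATC AAG ACA AGG TGA AGT CAT AGA GTC ATG AAC — no ATG→stop ORF.
Frame +3: CAC CAT GCC TTC AAA TAC GGT CAT AGA AGG CCA TAA GCT TAG TTC AAC CCT TAT ACT GCA TCA AGA CAA GGT GAA GTC ATA GAG TCA TGA ACG — no ATG→stop ORF.
Frame -1: TCG TTC ATG ACT CTA TGA CTT CAC CTT GTC TTG ATG CAG TAT AAG GGT TGA ACT AAG CTT ATG GCC TTC TAT GAC CGT ATT TGA AGG CAT GGT GTG — ATG at 7, stop TGA at 16 → 12 nt; ATG at 34, stop TGA at 49 → 18 nt; ATG at 61, stop TGA at 82 → 24 nt.
Frame -2: CGT TCA TGA CTC TAT GAC TTC ACC TTG TCT TGA TGC AGT ATA AGG GTT GAA CTA AGC TTA TGG CCT TCT ATG ACC GTA TTT GAA GGC ATG GTG — no ATG→stop ORF.
Frame -3: GTT CAT GAC TCT ATG ACT TCA CCT TGT CTT GAT GCA GTA TAA GGG TTG AAC TAA GCT TAT GGC CTT CTA TGA CCG TAT TTG AAG GCA TGG TGT — ATG at 15, stop TAA at 42 → 30 nt.
Forward-strand max 78 nt; reverse-strand max 30 nt. The forward strand has the longer ORF.

forward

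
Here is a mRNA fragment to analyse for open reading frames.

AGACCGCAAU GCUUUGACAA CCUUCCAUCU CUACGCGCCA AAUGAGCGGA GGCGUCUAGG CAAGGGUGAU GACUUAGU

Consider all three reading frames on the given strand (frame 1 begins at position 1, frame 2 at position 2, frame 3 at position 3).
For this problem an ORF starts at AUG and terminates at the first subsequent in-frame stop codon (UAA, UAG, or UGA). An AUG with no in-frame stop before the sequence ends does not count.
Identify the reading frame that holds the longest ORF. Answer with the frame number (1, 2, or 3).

3

Frame 1: AGA CCG CAA UGC UUU GAC AAC CUU CCA UCU CUA CGC GCC AAA UGA GCG GAG GCG UCU AGG CAA GGG UGA UGA CUU AGU — no AUG→stop ORF.
Frame 2: GAC CGC AAU GCU UUG ACA ACC UUC CAU CUC UAC GCG CCA AAU GAG CGG AGG CGU CUA GGC AAG GGU GAU GAC UUA — no AUG→stop ORF.
Frame 3: ACC GCA AUG CUU UGA CAA CCU UCC AUC UCU ACG CGC CAA AUG AGC GGA GGC GUC UAG GCA AGG GUG AUG ACU UAG — AUG at 9, stop UGA at 15 → 9 nt; AUG at 42, stop UAG at 57 → 18 nt; AUG at 69, stop UAG at 75 → 9 nt.
Longest ORF is 18 nt in frame 3 (positions 42–59).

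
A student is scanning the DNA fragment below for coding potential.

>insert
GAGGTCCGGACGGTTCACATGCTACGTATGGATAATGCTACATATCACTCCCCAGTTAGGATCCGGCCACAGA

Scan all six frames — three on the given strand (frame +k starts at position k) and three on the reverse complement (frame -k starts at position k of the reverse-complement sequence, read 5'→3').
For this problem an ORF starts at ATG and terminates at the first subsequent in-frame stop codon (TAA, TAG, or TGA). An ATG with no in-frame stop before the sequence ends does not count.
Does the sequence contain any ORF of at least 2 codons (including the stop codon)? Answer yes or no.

yes

Reverse complement (5'→3'): TCTGTGGCCGGATCCTAACTGGGGAGTGATATGTAGCATTATCCATACGTAGCATGTGAACCGTCCGGACCTC
Frame +1: GAG GTC CGG ACG GTT CAC ATG CTA CGT ATG GAT AAT GCT ACA TAT CAC TCC CCA GTT AGG ATC CGG CCA CAG — no ATG→stop ORF.
Frame +2: AGG TCC GGA CGG TTC ACA TGC TAC GTA TGG ATA ATG CTA CAT ATC ACT CCC CAG TTA GGA TCC GGC CAC AGA — no ATG→stop ORF.
Frame +3: GGT CCG GAC GGT TCA CAT GCT ACG TAT GGA TAA TGC TAC ATA TCA CTC CCC AGT TAG GAT CCG GCC ACA — no ATG→stop ORF.
Frame -1: TCT GTG GCC GGA TCC TAA CTG GGG AGT GAT ATG TAG CAT TAT CCA TAC GTA GCA TGT GAA CCG TCC GGA CCT — ATG at 31, stop TAG at 34 → 6 nt.
Frame -2: CTG TGG CCG GAT CCT AAC TGG GGA GTG ATA TGT AGC ATT ATC CAT ACG TAG CAT GTG AAC CGT CCG GAC CTC — no ATG→stop ORF.
Frame -3: TGT GGC CGG ATC CTA ACT GGG GAG TGA TAT GTA GCA TTA TCC ATA CGT AGC ATG TGA ACC GTC CGG ACC — ATG at 54, stop TGA at 57 → 6 nt.
Frame -1 has an ORF of 2 codons (positions 31–36) ≥ 2, so yes.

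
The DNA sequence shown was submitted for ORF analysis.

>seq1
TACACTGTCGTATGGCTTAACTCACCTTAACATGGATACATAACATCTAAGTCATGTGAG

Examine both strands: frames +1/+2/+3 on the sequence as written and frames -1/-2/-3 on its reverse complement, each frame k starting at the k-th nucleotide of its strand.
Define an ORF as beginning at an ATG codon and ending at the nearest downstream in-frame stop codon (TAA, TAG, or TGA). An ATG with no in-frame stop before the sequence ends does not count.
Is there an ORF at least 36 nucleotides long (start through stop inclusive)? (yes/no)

no

Reverse complement (5'→3'): CTCACATGACTTAGATGTTATGTATCCATGTTAAGGTGAGTTAAGCCATACGACAGTGTA
Frame +1: TAC ACT GTC GTA TGG CTT AAC TCA CCT TAA CAT GGA TAC ATA ACA TCT AAG TCA TGT GAG — no ATG→stop ORF.
Frame +2: ACA CTG TCG TAT GGC TTA ACT CAC CTT AAC ATG GAT ACA TAA CAT CTA AGT CAT GTG — ATG at 32, stop TAA at 41 → 12 nt.
Frame +3: CAC TGT CGT ATG GCT TAA CTC ACC TTA ACA TGG ATA CAT AAC ATC TAA GTC ATG TGA — ATG at 12, stop TAA at 18 → 9 nt; ATG at 54, stop TGA at 57 → 6 nt.
Frame -1: CTC ACA TGA CTT AGA TGT TAT GTA TCC ATG TTA AGG TGA GTT AAG CCA TAC GAC AGT GTA — ATG at 28, stop TGA at 37 → 12 nt.
Frame -2: TCA CAT GAC TTA GAT GTT ATG TAT CCA TGT TAA GGT GAG TTA AGC CAT ACG ACA GTG — ATG at 20, stop TAA at 32 → 15 nt.
Frame -3: CAC ATG ACT TAG ATG TTA TGT ATC CAT GTT AAG GTG AGT TAA GCC ATA CGA CAG TGT — ATG at 6, stop TAG at 12 → 9 nt; ATG at 15, stop TAA at 42 → 30 nt.
Largest ORF found is 30 nucleotides < 36, so no.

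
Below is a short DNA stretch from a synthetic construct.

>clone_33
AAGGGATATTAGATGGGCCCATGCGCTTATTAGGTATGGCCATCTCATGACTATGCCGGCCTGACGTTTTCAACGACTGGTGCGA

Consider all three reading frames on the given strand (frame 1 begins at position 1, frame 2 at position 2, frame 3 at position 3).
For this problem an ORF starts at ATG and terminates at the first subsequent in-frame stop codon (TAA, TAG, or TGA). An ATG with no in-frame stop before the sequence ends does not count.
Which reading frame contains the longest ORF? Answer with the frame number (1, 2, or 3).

Frame 1: AAG GGA TAT TAG ATG GGC CCA TGC GCT TAT TAG GTA TGG CCA TCT CAT GAC TAT GCC GGC CTG ACG TTT TCA ACG ACT GGT GCG — ATG at 13, stop TAG at 31 → 21 nt.
Frame 2: AGG GAT ATT AGA TGG GCC CAT GCG CTT ATT AGG TAT GGC CAT CTC ATG ACT ATG CCG GCC TGA CGT TTT CAA CGA CTG GTG CGA — ATG at 47, stop TGA at 62 → 18 nt; ATG at 53, stop TGA at 62 → 12 nt.
Frame 3: GGG ATA TTA GAT GGG CCC ATG CGC TTA TTA GGT ATG GCC ATC TCA TGA CTA TGC CGG CCT GAC GTT TTC AAC GAC TGG TGC — ATG at 21, stop TGA at 48 → 30 nt; ATG at 36, stop TGA at 48 → 15 nt.
Longest ORF is 30 nt in frame 3 (positions 21–50).

3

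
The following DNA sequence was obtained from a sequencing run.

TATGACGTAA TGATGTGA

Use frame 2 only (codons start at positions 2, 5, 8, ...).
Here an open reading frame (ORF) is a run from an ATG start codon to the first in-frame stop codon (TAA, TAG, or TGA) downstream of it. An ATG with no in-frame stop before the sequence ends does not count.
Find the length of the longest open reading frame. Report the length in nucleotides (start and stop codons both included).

Frame 2: ATG ACG TAA TGA TGT — ATG at 2, stop TAA at 8 → 9 nt.
Longest: frame 2, positions 2–10, 9 nt = 3 codons = 2 aa. → 9 nucleotides.

9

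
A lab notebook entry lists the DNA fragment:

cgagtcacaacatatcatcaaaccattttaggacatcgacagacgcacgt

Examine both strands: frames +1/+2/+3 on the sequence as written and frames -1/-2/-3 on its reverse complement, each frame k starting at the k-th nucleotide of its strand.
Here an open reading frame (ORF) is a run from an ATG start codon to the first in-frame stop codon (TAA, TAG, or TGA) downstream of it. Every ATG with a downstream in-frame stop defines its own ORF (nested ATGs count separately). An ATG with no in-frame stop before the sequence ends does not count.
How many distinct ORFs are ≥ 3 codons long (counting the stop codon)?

Reverse complement (5'→3'): ACGTGCGTCTGTCGATGTCCTAAAATGGTTTGATGATATGTTGTGACTCG
Frame +1: CGA GTC ACA ACA TAT CAT CAA ACC ATT TTA GGA CAT CGA CAG ACG CAC — no ATG→stop ORF.
Frame +2: GAG TCA CAA CAT ATC ATC AAA CCA TTT TAG GAC ATC GAC AGA CGC ACG — no ATG→stop ORF.
Frame +3: AGT CAC AAC ATA TCA TCA AAC CAT TTT AGG ACA TCG ACA GAC GCA CGT — no ATG→stop ORF.
Frame -1: ACG TGC GTC TGT CGA TGT CCT AAA ATG GTT TGA TGA TAT GTT GTG ACT — ATG at 25, stop TGA at 31 → 9 nt.
Frame -2: CGT GCG TCT GTC GAT GTC CTA AAA TGG TTT GAT GAT ATG TTG TGA CTC — ATG at 38, stop TGA at 44 → 9 nt.
Frame -3: GTG CGT CTG TCG ATG TCC TAA AAT GGT TTG ATG ATA TGT TGT GAC TCG — ATG at 15, stop TAA at 21 → 9 nt.
ORFs ≥ 3 codons: frame -1 25–33 (3 codons), frame -2 38–46 (3 codons), frame -3 15–23 (3 codons). Count = 3.

3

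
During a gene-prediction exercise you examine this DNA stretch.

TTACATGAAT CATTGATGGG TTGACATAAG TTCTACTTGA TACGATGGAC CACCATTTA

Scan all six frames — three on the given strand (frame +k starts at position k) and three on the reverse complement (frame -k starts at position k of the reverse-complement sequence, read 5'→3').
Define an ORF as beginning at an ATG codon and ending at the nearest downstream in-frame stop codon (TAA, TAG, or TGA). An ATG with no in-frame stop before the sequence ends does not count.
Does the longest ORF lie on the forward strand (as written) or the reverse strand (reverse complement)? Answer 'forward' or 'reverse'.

Reverse complement (5'→3'): TAAATGGTGGTCCATCGTATCAAGTAGAACTTATGTCAACCCATCAATGATTCATGTAA
Frame +1: TTA CAT GAA TCA TTG ATG GGT TGA CAT AAG TTC TAC TTG ATA CGA TGG ACC ACC ATT — ATG at 16, stop TGA at 22 → 9 nt.
Frame +2: TAC ATG AAT CAT TGA TGG GTT GAC ATA AGT TCT ACT TGA TAC GAT GGA CCA CCA TTT — ATG at 5, stop TGA at 14 → 12 nt.
Frame +3: ACA TGA ATC ATT GAT GGG TTG ACA TAA GTT CTA CTT GAT ACG ATG GAC CAC CAT TTA — no ATG→stop ORF.
Frame -1: TAA ATG GTG GTC CAT CGT ATC AAG TAG AAC TTA TGT CAA CCC ATC AAT GAT TCA TGT — ATG at 4, stop TAG at 25 → 24 nt.
Frame -2: AAA TGG TGG TCC ATC GTA TCA AGT AGA ACT TAT GTC AAC CCA TCA ATG ATT CAT GTA — no ATG→stop ORF.
Frame -3: AAT GGT GGT CCA TCG TAT CAA GTA GAA CTT ATG TCA ACC CAT CAA TGA TTC ATG TAA — ATG at 33, stop TGA at 48 → 18 nt; ATG at 54, stop TAA at 57 → 6 nt.
Forward-strand max 12 nt; reverse-strand max 24 nt. The reverse strand has the longer ORF.

reverse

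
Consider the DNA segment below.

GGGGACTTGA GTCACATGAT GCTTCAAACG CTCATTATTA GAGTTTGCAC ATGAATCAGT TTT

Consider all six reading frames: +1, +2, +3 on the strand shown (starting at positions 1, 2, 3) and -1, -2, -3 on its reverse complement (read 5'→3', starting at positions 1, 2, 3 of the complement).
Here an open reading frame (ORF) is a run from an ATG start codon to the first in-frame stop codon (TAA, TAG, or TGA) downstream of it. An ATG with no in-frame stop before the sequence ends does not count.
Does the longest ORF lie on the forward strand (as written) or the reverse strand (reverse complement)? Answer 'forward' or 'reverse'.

forward

Reverse complement (5'→3'): AAAACTGATTCATGTGCAAACTCTAATAATGAGCGTTTGAAGCATCATGTGACTCAAGTCCCC
Frame +1: GGG GAC TTG AGT CAC ATG ATG CTT CAA ACG CTC ATT ATT AGA GTT TGC ACA TGA ATC AGT TTT — ATG at 16, stop TGA at 52 → 39 nt; ATG at 19, stop TGA at 52 → 36 nt.
Frame +2: GGG ACT TGA GTC ACA TGA TGC TTC AAA CGC TCA TTA TTA GAG TTT GCA CAT GAA TCA GTT — no ATG→stop ORF.
Frame +3: GGA CTT GAG TCA CAT GAT GCT TCA AAC GCT CAT TAT TAG AGT TTG CAC ATG AAT CAG TTT — no ATG→stop ORF.
Frame -1: AAA ACT GAT TCA TGT GCA AAC TCT AAT AAT GAG CGT TTG AAG CAT CAT GTG ACT CAA GTC CCC — no ATG→stop ORF.
Frame -2: AAA CTG ATT CAT GTG CAA ACT CTA ATA ATG AGC GTT TGA AGC ATC ATG TGA CTC AAG TCC — ATG at 29, stop TGA at 38 → 12 nt; ATG at 47, stop TGA at 50 → 6 nt.
Frame -3: AAC TGA TTC ATG TGC AAA CTC TAA TAA TGA GCG TTT GAA GCA TCA TGT GAC TCA AGT CCC — ATG at 12, stop TAA at 24 → 15 nt.
Forward-strand max 39 nt; reverse-strand max 15 nt. The forward strand has the longer ORF.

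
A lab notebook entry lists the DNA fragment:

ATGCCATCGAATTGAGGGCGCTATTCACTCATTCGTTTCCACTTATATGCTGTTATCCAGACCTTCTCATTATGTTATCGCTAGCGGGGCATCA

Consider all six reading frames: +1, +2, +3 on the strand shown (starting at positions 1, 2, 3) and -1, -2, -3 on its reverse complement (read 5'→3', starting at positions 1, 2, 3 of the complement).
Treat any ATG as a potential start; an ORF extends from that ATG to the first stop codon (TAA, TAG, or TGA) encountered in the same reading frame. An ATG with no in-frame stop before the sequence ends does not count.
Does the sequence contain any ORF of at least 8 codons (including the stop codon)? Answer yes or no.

Reverse complement (5'→3'): TGATGCCCCGCTAGCGATAACATAATGAGAAGGTCTGGATAACAGCATATAAGTGGAAACGAATGAGTGAATAGCGCCCTCAATTCGATGGCAT
Frame +1: ATG CCA TCG AAT TGA GGG CGC TAT TCA CTC ATT CGT TTC CAC TTA TAT GCT GTT ATC CAG ACC TTC TCA TTA TGT TAT CGC TAG CGG GGC ATC — ATG at 1, stop TGA at 13 → 15 nt.
Frame +2: TGC CAT CGA ATT GAG GGC GCT ATT CAC TCA TTC GTT TCC ACT TAT ATG CTG TTA TCC AGA CCT TCT CAT TAT GTT ATC GCT AGC GGG GCA TCA — no ATG→stop ORF.
Frame +3: GCC ATC GAA TTG AGG GCG CTA TTC ACT CAT TCG TTT CCA CTT ATA TGC TGT TAT CCA GAC CTT CTC ATT ATG TTA TCG CTA GCG GGG CAT — no ATG→stop ORF.
Frame -1: TGA TGC CCC GCT AGC GAT AAC ATA ATG AGA AGG TCT GGA TAA CAG CAT ATA AGT GGA AAC GAA TGA GTG AAT AGC GCC CTC AAT TCG ATG GCA — ATG at 25, stop TAA at 40 → 18 nt.
Frame -2: GAT GCC CCG CTA GCG ATA ACA TAA TGA GAA GGT CTG GAT AAC AGC ATA TAA GTG GAA ACG AAT GAG TGA ATA GCG CCC TCA ATT CGA TGG CAT — no ATG→stop ORF.
Frame -3: ATG CCC CGC TAG CGA TAA CAT AAT GAG AAG GTC TGG ATA ACA GCA TAT AAG TGG AAA CGA ATG AGT GAA TAG CGC CCT CAA TTC GAT GGC — ATG at 3, stop TAG at 12 → 12 nt; ATG at 63, stop TAG at 72 → 12 nt.
Largest ORF found is 6 codons < 8, so no.

no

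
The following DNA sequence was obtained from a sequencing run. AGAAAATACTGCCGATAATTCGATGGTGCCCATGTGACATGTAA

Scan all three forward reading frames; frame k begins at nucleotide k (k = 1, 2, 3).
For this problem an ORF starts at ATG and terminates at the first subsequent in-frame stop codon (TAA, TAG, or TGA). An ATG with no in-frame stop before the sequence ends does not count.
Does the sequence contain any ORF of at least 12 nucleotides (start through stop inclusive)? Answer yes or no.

yes

Frame 1: AGA AAA TAC TGC CGA TAA TTC GAT GGT GCC CAT GTG ACA TGT — no ATG→stop ORF.
Frame 2: GAA AAT ACT GCC GAT AAT TCG ATG GTG CCC ATG TGA CAT GTA — ATG at 23, stop TGA at 35 → 15 nt; ATG at 32, stop TGA at 35 → 6 nt.
Frame 3: AAA ATA CTG CCG ATA ATT CGA TGG TGC CCA TGT GAC ATG TAA — ATG at 39, stop TAA at 42 → 6 nt.
Frame 2 has an ORF of 15 nucleotides (positions 23–37) ≥ 12, so yes.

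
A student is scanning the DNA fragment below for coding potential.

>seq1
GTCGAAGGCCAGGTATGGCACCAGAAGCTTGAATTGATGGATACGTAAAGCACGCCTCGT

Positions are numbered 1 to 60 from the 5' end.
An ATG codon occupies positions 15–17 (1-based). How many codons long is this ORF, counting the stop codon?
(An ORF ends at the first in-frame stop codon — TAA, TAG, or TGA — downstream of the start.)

6

Codons from position 15: ATG (15–17), GCA (18–20), CCA (21–23), GAA (24–26), GCT (27–29), TGA (30–32).
TGA is the first in-frame stop; that's 6 codons including the stop.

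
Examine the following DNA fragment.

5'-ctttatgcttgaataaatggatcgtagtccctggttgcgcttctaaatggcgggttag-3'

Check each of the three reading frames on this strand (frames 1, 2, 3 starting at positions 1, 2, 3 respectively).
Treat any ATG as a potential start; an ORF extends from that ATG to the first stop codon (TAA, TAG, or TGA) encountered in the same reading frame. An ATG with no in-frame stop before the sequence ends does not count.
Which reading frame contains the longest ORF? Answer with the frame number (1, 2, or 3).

Frame 1: CTT TAT GCT TGA ATA AAT GGA TCG TAG TCC CTG GTT GCG CTT CTA AAT GGC GGG TTA — no ATG→stop ORF.
Frame 2: TTT ATG CTT GAA TAA ATG GAT CGT AGT CCC TGG TTG CGC TTC TAA ATG GCG GGT TAG — ATG at 5, stop TAA at 14 → 12 nt; ATG at 17, stop TAA at 44 → 30 nt; ATG at 47, stop TAG at 56 → 12 nt.
Frame 3: TTA TGC TTG AAT AAA TGG ATC GTA GTC CCT GGT TGC GCT TCT AAA TGG CGG GTT — no ATG→stop ORF.
Longest ORF is 30 nt in frame 2 (positions 17–46).

2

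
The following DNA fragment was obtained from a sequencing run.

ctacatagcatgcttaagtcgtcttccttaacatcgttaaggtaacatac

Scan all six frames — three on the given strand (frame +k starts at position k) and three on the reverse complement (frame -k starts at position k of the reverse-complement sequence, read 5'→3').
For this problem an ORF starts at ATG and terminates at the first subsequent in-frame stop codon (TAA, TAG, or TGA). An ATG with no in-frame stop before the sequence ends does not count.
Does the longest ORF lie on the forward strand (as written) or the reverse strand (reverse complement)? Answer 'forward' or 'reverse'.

forward

Reverse complement (5'→3'): GTATGTTACCTTAACGATGTTAAGGAAGACGACTTAAGCATGCTATGTAG
Frame +1: CTA CAT AGC ATG CTT AAG TCG TCT TCC TTA ACA TCG TTA AGG TAA CAT — ATG at 10, stop TAA at 43 → 36 nt.
Frame +2: TAC ATA GCA TGC TTA AGT CGT CTT CCT TAA CAT CGT TAA GGT AAC ATA — no ATG→stop ORF.
Frame +3: ACA TAG CAT GCT TAA GTC GTC TTC CTT AAC ATC GTT AAG GTA ACA TAC — no ATG→stop ORF.
Frame -1: GTA TGT TAC CTT AAC GAT GTT AAG GAA GAC GAC TTA AGC ATG CTA TGT — no ATG→stop ORF.
Frame -2: TAT GTT ACC TTA ACG ATG TTA AGG AAG ACG ACT TAA GCA TGC TAT GTA — ATG at 17, stop TAA at 35 → 21 nt.
Frame -3: ATG TTA CCT TAA CGA TGT TAA GGA AGA CGA CTT AAG CAT GCT ATG TAG — ATG at 3, stop TAA at 12 → 12 nt; ATG at 45, stop TAG at 48 → 6 nt.
Forward-strand max 36 nt; reverse-strand max 21 nt. The forward strand has the longer ORF.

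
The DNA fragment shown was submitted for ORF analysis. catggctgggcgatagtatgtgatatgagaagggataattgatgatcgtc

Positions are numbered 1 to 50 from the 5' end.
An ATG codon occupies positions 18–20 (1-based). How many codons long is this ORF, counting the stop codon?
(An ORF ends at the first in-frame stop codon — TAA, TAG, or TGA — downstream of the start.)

Codons from position 18: ATG (18–20), TGA (21–23).
TGA is the first in-frame stop; that's 2 codons including the stop.

2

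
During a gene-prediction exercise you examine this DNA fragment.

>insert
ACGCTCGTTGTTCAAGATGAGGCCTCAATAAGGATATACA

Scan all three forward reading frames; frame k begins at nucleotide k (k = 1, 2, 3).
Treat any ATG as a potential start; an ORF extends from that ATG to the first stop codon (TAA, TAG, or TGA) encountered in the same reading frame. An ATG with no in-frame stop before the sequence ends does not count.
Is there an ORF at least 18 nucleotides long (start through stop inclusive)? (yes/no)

no

Frame 1: ACG CTC GTT GTT CAA GAT GAG GCC TCA ATA AGG ATA TAC — no ATG→stop ORF.
Frame 2: CGC TCG TTG TTC AAG ATG AGG CCT CAA TAA GGA TAT ACA — ATG at 17, stop TAA at 29 → 15 nt.
Frame 3: GCT CGT TGT TCA AGA TGA GGC CTC AAT AAG GAT ATA — no ATG→stop ORF.
Largest ORF found is 15 nucleotides < 18, so no.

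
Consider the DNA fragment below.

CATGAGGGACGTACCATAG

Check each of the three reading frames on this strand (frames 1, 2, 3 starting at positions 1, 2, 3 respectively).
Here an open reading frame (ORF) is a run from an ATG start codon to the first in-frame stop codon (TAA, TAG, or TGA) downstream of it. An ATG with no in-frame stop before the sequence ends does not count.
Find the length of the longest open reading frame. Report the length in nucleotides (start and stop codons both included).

18

Frame 1: CAT GAG GGA CGT ACC ATA — no ATG→stop ORF.
Frame 2: ATG AGG GAC GTA CCA TAG — ATG at 2, stop TAG at 17 → 18 nt.
Frame 3: TGA GGG ACG TAC CAT — no ATG→stop ORF.
Longest: frame 2, positions 2–19, 18 nt = 6 codons = 5 aa. → 18 nucleotides.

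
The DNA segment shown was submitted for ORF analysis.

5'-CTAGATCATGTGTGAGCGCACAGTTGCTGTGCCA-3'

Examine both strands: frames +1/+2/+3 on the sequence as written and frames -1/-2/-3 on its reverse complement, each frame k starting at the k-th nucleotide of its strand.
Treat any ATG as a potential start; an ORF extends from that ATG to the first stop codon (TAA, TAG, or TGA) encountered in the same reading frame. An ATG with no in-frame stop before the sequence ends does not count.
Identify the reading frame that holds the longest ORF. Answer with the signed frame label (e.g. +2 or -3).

-2

Reverse complement (5'→3'): TGGCACAGCAACTGTGCGCTCACACATGATCTAG
Frame +1: CTA GAT CAT GTG TGA GCG CAC AGT TGC TGT GCC — no ATG→stop ORF.
Frame +2: TAG ATC ATG TGT GAG CGC ACA GTT GCT GTG CCA — no ATG→stop ORF.
Frame +3: AGA TCA TGT GTG AGC GCA CAG TTG CTG TGC — no ATG→stop ORF.
Frame -1: TGG CAC AGC AAC TGT GCG CTC ACA CAT GAT CTA — no ATG→stop ORF.
Frame -2: GGC ACA GCA ACT GTG CGC TCA CAC ATG ATC TAG — ATG at 26, stop TAG at 32 → 9 nt.
Frame -3: GCA CAG CAA CTG TGC GCT CAC ACA TGA TCT — no ATG→stop ORF.
Longest ORF is 9 nt in frame -2 (positions 26–34).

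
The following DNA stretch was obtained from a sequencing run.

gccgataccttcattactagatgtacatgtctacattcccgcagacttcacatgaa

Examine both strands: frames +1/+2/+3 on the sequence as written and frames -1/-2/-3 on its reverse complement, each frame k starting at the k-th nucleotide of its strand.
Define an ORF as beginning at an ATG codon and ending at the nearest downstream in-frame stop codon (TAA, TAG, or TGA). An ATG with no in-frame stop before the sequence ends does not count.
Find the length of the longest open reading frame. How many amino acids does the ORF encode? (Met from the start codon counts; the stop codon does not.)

3

Reverse complement (5'→3'): TTCATGTGAAGTCTGCGGGAATGTAGACATGTACATCTAGTAATGAAGGTATCGGC
Frame +1: GCC GAT ACC TTC ATT ACT AGA TGT ACA TGT CTA CAT TCC CGC AGA CTT CAC ATG — no ATG→stop ORF.
Frame +2: CCG ATA CCT TCA TTA CTA GAT GTA CAT GTC TAC ATT CCC GCA GAC TTC ACA TGA — no ATG→stop ORF.
Frame +3: CGA TAC CTT CAT TAC TAG ATG TAC ATG TCT ACA TTC CCG CAG ACT TCA CAT GAA — no ATG→stop ORF.
Frame -1: TTC ATG TGA AGT CTG CGG GAA TGT AGA CAT GTA CAT CTA GTA ATG AAG GTA TCG — ATG at 4, stop TGA at 7 → 6 nt.
Frame -2: TCA TGT GAA GTC TGC GGG AAT GTA GAC ATG TAC ATC TAG TAA TGA AGG TAT CGG — ATG at 29, stop TAG at 38 → 12 nt.
Frame -3: CAT GTG AAG TCT GCG GGA ATG TAG ACA TGT ACA TCT AGT AAT GAA GGT ATC GGC — ATG at 21, stop TAG at 24 → 6 nt.
Longest: frame -2, positions 29–40, 12 nt = 4 codons = 3 aa. → 3 amino acids.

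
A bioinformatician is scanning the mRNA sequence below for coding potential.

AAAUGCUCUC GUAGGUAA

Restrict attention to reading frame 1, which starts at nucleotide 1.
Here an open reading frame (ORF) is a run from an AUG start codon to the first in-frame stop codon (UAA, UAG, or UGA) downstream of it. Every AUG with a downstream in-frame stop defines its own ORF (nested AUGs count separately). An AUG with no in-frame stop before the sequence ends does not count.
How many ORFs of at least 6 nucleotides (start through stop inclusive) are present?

Frame 1: AAA UGC UCU CGU AGG UAA — no AUG→stop ORF.
No ORF reaches 6 nucleotides. Count = 0.

0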